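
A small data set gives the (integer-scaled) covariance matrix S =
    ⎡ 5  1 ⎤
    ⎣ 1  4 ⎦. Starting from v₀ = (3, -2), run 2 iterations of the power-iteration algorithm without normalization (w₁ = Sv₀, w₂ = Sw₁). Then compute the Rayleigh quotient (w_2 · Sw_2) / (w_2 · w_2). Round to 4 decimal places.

w1 = Sv₀ = (13, -5)
w2 = Sw1 = (60, -7)
Sw2 = (293, 32)
w2·Sw2 = 60·293 + (-7)·32 = 17356; w2·w2 = 60·60 + (-7)·(-7) = 3649
λ ≈ 17356/3649 = 4.7564

4.7564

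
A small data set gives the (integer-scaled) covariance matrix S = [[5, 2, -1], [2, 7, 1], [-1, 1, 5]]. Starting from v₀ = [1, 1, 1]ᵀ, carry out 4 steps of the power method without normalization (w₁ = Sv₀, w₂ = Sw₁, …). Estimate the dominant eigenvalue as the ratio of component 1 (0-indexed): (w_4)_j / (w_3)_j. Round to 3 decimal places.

8.273

w1 = Sv₀ = (5·1 + 2·1 + (-1)·1; 2·1 + 7·1 + 1·1; (-1)·1 + 1·1 + 5·1) = (6, 10, 5)
w2 = Sw1 = (5·6 + 2·10 + (-1)·5; 2·6 + 7·10 + 1·5; (-1)·6 + 1·10 + 5·5) = (45, 87, 29)
w3 = Sw2 = (370, 728, 187)
w4 = Sw3 = (3119, 6023, 1293)
Ratio at component: 6023 / 728 = 8.273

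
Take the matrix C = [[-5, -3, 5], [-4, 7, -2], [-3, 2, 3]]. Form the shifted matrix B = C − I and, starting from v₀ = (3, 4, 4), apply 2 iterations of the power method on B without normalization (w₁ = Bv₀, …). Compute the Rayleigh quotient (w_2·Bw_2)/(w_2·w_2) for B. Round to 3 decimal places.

B = C − I has rows (-6, -3, 5); (-4, 6, -2); (-3, 2, 2)
w1 = Bv₀ = ((-6)·3 + (-3)·4 + 5·4; (-4)·3 + 6·4 + (-2)·4; (-3)·3 + 2·4 + 2·4) = (-10, 4, 7)
w2 = Bw1 = ((-6)·(-10) + (-3)·4 + 5·7; (-4)·(-10) + 6·4 + (-2)·7; (-3)·(-10) + 2·4 + 2·7) = (83, 50, 52)
Bw2 = (-388, -136, -45)
w2·Bw2 = -41344; w2·w2 = 12093; μ ≈ -41344/12093 = -3.419

-3.419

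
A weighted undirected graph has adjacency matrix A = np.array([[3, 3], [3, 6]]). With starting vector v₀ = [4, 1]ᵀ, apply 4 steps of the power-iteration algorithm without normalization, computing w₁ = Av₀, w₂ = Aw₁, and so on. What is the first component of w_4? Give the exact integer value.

5913

w1 = Av₀ = (3·4 + 3·1; 3·4 + 6·1) = (15, 18)
w2 = Aw1 = (3·15 + 3·18; 3·15 + 6·18) = (99, 153)
w3 = Aw2 = (756, 1215)
w4 = Aw3 = (5913, 9558)
The requested component of w4 is 5913.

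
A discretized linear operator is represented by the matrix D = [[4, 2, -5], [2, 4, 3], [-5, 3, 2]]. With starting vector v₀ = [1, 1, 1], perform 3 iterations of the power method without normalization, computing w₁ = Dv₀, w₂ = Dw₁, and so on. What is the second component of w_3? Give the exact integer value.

w1 = Dv₀ = (1, 9, 0)
w2 = Dw1 = (22, 38, 22)
w3 = Dw2 = (54, 262, 48)
The requested component of w3 is 262.

262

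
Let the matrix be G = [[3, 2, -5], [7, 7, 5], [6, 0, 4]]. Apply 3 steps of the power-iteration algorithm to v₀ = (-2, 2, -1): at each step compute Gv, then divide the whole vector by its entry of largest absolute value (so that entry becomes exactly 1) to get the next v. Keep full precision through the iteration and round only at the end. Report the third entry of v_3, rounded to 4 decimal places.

-0.8657

Gv0 = (3.00000, -5.00000, -16.00000); divide by -16.00000 → v1 = (-0.18750, 0.31250, 1.00000)
Gv1 = (-4.93750, 5.87500, 2.87500); divide by 5.87500 → v2 = (-0.84043, 1.00000, 0.48936)
Gv2 = (-2.96809, 3.56383, -3.08511); divide by 3.56383 → v3 = (-0.83284, 1.00000, -0.86567)
Requested entry of v3: 290/-335 = -0.8657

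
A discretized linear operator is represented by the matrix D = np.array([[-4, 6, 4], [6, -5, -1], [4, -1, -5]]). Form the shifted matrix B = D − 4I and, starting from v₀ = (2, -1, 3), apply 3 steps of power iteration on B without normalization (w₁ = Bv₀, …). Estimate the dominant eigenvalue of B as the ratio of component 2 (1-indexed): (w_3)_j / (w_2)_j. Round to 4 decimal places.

B = D − 4I has rows (-8, 6, 4); (6, -9, -1); (4, -1, -9)
w1 = Bv₀ = ((-8)·2 + 6·(-1) + 4·3; 6·2 + (-9)·(-1) + (-1)·3; 4·2 + (-1)·(-1) + (-9)·3) = (-10, 18, -18)
w2 = Bw1 = ((-8)·(-10) + 6·18 + 4·(-18); 6·(-10) + (-9)·18 + (-1)·(-18); 4·(-10) + (-1)·18 + (-9)·(-18)) = (116, -204, 104)
w3 = Bw2 = (-1736, 2428, -268)
Ratio: 2428/-204 = -11.9020

-11.9020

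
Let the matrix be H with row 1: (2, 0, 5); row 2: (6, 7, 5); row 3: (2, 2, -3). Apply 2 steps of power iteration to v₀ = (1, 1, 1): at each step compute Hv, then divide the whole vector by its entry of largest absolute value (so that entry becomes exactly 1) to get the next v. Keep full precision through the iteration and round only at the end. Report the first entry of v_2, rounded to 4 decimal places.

Hv0 = (7.00000, 18.00000, 1.00000); divide by 18.00000 → v1 = (0.38889, 1.00000, 0.05556)
Hv1 = (1.05556, 9.61111, 2.61111); divide by 9.61111 → v2 = (0.10983, 1.00000, 0.27168)
Requested entry of v2: 19/173 = 0.1098

0.1098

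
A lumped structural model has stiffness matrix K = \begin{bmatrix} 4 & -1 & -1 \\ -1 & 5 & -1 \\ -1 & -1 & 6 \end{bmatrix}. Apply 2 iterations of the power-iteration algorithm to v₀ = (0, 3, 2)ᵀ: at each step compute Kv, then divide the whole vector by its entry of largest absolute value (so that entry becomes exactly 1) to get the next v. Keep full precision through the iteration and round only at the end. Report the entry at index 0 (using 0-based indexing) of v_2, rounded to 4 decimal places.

Kv0 = (-5.00000, 13.00000, 9.00000); divide by 13.00000 → v1 = (-0.38462, 1.00000, 0.69231)
Kv1 = (-3.23077, 4.69231, 3.53846); divide by 4.69231 → v2 = (-0.68852, 1.00000, 0.75410)
Requested entry of v2: -42/61 = -0.6885

-0.6885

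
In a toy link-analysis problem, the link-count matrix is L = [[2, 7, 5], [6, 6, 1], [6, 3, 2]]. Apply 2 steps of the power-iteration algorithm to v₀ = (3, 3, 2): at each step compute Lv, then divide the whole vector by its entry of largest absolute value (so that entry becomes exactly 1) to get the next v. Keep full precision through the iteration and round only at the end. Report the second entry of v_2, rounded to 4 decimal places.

Lv0 = (37.00000, 38.00000, 31.00000); divide by 38.00000 → v1 = (0.97368, 1.00000, 0.81579)
Lv1 = (13.02632, 12.65789, 10.47368); divide by 13.02632 → v2 = (1.00000, 0.97172, 0.80404)
Requested entry of v2: 481/495 = 0.9717

0.9717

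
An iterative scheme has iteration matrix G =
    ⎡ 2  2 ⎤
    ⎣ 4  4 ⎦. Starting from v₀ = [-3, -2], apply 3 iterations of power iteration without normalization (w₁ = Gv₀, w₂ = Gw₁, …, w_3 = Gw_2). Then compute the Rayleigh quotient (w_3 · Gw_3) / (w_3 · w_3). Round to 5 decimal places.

λ ≈ 6.00000

w1 = Gv₀ = (2·(-3) + 2·(-2); 4·(-3) + 4·(-2)) = (-10, -20)
w2 = Gw1 = (2·(-10) + 2·(-20); 4·(-10) + 4·(-20)) = (-60, -120)
w3 = Gw2 = (-360, -720)
Gw3 = (-2160, -4320)
w3·Gw3 = (-360)·(-2160) + (-720)·(-4320) = 3888000; w3·w3 = (-360)·(-360) + (-720)·(-720) = 648000
λ ≈ 3888000/648000 = 6.00000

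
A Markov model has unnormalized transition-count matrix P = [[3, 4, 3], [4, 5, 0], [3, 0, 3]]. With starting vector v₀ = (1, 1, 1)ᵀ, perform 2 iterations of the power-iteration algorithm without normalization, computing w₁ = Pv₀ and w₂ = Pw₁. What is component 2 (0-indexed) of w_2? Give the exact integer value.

w1 = Pv₀ = (3·1 + 4·1 + 3·1; 4·1 + 5·1 + 0·1; 3·1 + 0·1 + 3·1) = (10, 9, 6)
w2 = Pw1 = (3·10 + 4·9 + 3·6; 4·10 + 5·9 + 0·6; 3·10 + 0·9 + 3·6) = (84, 85, 48)
The requested component of w2 is 48.

48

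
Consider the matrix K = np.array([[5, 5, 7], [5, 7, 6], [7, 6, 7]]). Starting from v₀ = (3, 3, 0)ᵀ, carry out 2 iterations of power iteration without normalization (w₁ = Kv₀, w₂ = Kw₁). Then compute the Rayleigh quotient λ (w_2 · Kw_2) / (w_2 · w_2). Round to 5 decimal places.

λ ≈ 18.41364

w1 = Kv₀ = (5·3 + 5·3 + 7·0; 5·3 + 7·3 + 6·0; 7·3 + 6·3 + 7·0) = (30, 36, 39)
w2 = Kw1 = (5·30 + 5·36 + 7·39; 5·30 + 7·36 + 6·39; 7·30 + 6·36 + 7·39) = (603, 636, 699)
Kw2 = (11088, 11661, 12930)
w2·Kw2 = 603·11088 + 636·11661 + 699·12930 = 23140530; w2·w2 = 603·603 + 636·636 + 699·699 = 1256706
λ ≈ 23140530/1256706 = 18.41364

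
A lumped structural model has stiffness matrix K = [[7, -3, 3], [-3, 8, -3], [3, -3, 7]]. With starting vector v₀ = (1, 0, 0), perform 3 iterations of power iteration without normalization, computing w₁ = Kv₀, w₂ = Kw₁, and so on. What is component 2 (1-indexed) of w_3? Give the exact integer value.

w1 = Kv₀ = (7·1 + (-3)·0 + 3·0; (-3)·1 + 8·0 + (-3)·0; 3·1 + (-3)·0 + 7·0) = (7, -3, 3)
w2 = Kw1 = (7·7 + (-3)·(-3) + 3·3; (-3)·7 + 8·(-3) + (-3)·3; 3·7 + (-3)·(-3) + 7·3) = (67, -54, 51)
w3 = Kw2 = (784, -786, 720)
The requested component of w3 is -786.

-786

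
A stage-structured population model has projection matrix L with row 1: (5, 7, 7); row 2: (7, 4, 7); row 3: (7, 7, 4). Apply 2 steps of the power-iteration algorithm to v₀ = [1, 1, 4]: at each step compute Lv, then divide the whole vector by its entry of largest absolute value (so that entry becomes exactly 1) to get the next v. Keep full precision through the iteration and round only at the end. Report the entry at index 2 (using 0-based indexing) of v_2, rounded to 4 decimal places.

0.9854

Lv0 = (40.00000, 39.00000, 30.00000); divide by 40.00000 → v1 = (1.00000, 0.97500, 0.75000)
Lv1 = (17.07500, 16.15000, 16.82500); divide by 17.07500 → v2 = (1.00000, 0.94583, 0.98536)
Requested entry of v2: 673/683 = 0.9854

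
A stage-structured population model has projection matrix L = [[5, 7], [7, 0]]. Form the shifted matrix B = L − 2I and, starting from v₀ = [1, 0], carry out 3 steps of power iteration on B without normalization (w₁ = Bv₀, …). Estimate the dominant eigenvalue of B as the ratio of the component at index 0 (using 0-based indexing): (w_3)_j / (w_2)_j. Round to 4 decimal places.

3.8448

B = L − 2I has rows (3, 7); (7, -2)
w1 = Bv₀ = (3·1 + 7·0; 7·1 + (-2)·0) = (3, 7)
w2 = Bw1 = (3·3 + 7·7; 7·3 + (-2)·7) = (58, 7)
w3 = Bw2 = (223, 392)
Ratio: 223/58 = 3.8448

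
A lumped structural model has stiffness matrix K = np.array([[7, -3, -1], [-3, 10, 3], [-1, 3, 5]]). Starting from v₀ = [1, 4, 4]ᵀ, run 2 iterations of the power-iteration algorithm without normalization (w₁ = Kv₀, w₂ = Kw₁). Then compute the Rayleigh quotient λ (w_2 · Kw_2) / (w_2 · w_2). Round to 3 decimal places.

w1 = Kv₀ = (7·1 + (-3)·4 + (-1)·4; (-3)·1 + 10·4 + 3·4; (-1)·1 + 3·4 + 5·4) = (-9, 49, 31)
w2 = Kw1 = (7·(-9) + (-3)·49 + (-1)·31; (-3)·(-9) + 10·49 + 3·31; (-1)·(-9) + 3·49 + 5·31) = (-241, 610, 311)
Kw2 = (-3828, 7756, 3626)
w2·Kw2 = (-241)·(-3828) + 610·7756 + 311·3626 = 6781394; w2·w2 = (-241)·(-241) + 610·610 + 311·311 = 526902
λ ≈ 6781394/526902 = 12.870

λ ≈ 12.870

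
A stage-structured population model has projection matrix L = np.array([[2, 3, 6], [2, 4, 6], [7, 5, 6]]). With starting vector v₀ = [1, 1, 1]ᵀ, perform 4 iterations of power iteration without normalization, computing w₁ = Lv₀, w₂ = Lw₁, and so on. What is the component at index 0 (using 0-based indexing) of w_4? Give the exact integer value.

w1 = Lv₀ = (2·1 + 3·1 + 6·1; 2·1 + 4·1 + 6·1; 7·1 + 5·1 + 6·1) = (11, 12, 18)
w2 = Lw1 = (2·11 + 3·12 + 6·18; 2·11 + 4·12 + 6·18; 7·11 + 5·12 + 6·18) = (166, 178, 245)
w3 = Lw2 = (2336, 2514, 3522)
w4 = Lw3 = (33346, 35860, 50054)
The requested component of w4 is 33346.

33346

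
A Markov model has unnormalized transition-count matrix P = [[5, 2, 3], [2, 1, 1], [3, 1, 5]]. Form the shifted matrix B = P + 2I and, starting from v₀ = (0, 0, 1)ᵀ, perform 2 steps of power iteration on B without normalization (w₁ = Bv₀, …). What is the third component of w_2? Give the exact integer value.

B = P + 2I has rows (7, 2, 3); (2, 3, 1); (3, 1, 7)
w1 = Bv₀ = (3, 1, 7)
w2 = Bw1 = (44, 16, 59)
Requested component of w2: 59

59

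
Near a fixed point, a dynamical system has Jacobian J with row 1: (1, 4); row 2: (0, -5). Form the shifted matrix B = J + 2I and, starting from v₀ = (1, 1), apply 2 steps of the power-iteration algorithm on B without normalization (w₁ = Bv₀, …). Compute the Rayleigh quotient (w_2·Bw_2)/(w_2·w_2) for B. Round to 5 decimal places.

2.00000

B = J + 2I has rows (3, 4); (0, -3)
w1 = Bv₀ = (7, -3)
w2 = Bw1 = (9, 9)
Bw2 = (63, -27)
w2·Bw2 = 324; w2·w2 = 162; μ ≈ 324/162 = 2.00000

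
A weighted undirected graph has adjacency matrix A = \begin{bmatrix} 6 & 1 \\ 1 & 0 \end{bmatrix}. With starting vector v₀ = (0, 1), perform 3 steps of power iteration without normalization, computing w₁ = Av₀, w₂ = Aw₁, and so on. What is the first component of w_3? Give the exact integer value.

w1 = Av₀ = (1, 0)
w2 = Aw1 = (6, 1)
w3 = Aw2 = (37, 6)
The requested component of w3 is 37.

37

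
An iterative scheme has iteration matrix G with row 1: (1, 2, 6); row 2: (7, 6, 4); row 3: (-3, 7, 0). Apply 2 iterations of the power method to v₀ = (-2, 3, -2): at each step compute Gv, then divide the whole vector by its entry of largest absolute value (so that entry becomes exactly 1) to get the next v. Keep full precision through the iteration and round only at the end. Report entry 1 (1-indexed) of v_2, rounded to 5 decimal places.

1.00000

Gv0 = (-8.000000, -4.000000, 27.000000); divide by 27.000000 → v1 = (-0.296296, -0.148148, 1.000000)
Gv1 = (5.407407, 1.037037, -0.148148); divide by 5.407407 → v2 = (1.000000, 0.191781, -0.027397)
Requested entry of v2: 146/146 = 1.00000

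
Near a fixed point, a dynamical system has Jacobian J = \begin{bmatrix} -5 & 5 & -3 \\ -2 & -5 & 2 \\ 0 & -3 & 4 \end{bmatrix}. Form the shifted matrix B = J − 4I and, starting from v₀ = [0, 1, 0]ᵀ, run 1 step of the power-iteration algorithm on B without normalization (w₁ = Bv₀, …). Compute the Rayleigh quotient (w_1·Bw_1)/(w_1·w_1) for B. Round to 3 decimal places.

-9.313

B = J − 4I has rows (-9, 5, -3); (-2, -9, 2); (0, -3, 0)
w1 = Bv₀ = (5, -9, -3)
Bw1 = (-81, 65, 27)
w1·Bw1 = -1071; w1·w1 = 115; μ ≈ -1071/115 = -9.313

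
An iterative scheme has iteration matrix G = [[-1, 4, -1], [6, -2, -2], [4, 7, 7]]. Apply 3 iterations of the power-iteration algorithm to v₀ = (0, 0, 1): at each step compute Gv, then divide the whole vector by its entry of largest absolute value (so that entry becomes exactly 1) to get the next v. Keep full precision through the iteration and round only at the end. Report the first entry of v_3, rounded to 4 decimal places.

Gv0 = (-1.00000, -2.00000, 7.00000); divide by 7.00000 → v1 = (-0.14286, -0.28571, 1.00000)
Gv1 = (-2.00000, -2.28571, 4.42857); divide by 4.42857 → v2 = (-0.45161, -0.51613, 1.00000)
Gv2 = (-2.61290, -3.67742, 1.58065); divide by -3.67742 → v3 = (0.71053, 1.00000, -0.42982)
Requested entry of v3: -81/-114 = 0.7105

0.7105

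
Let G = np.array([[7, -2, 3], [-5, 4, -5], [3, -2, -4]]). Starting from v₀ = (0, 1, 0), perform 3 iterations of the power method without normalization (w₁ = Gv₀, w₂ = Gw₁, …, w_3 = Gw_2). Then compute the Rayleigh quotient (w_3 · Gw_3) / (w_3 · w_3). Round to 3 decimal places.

10.325

w1 = Gv₀ = (7·0 + (-2)·1 + 3·0; (-5)·0 + 4·1 + (-5)·0; 3·0 + (-2)·1 + (-4)·0) = (-2, 4, -2)
w2 = Gw1 = (7·(-2) + (-2)·4 + 3·(-2); (-5)·(-2) + 4·4 + (-5)·(-2); 3·(-2) + (-2)·4 + (-4)·(-2)) = (-28, 36, -6)
w3 = Gw2 = (-286, 314, -132)
Gw3 = (-3026, 3346, -958)
w3·Gw3 = (-286)·(-3026) + 314·3346 + (-132)·(-958) = 2042536; w3·w3 = (-286)·(-286) + 314·314 + (-132)·(-132) = 197816
λ ≈ 2042536/197816 = 10.325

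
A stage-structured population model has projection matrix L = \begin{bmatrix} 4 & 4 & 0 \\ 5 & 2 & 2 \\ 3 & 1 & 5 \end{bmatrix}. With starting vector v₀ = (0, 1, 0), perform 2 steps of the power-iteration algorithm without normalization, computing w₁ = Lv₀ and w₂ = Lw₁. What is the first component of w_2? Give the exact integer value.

w1 = Lv₀ = (4, 2, 1)
w2 = Lw1 = (24, 26, 19)
The requested component of w2 is 24.

24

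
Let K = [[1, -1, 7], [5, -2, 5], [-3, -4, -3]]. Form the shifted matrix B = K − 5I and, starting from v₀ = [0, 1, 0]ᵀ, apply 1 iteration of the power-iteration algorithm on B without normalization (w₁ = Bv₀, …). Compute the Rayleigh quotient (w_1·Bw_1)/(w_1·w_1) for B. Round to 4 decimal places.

B = K − 5I has rows (-4, -1, 7); (5, -7, 5); (-3, -4, -8)
w1 = Bv₀ = ((-4)·0 + (-1)·1 + 7·0; 5·0 + (-7)·1 + 5·0; (-3)·0 + (-4)·1 + (-8)·0) = (-1, -7, -4)
Bw1 = (-17, 24, 63)
w1·Bw1 = -403; w1·w1 = 66; μ ≈ -403/66 = -6.1061

μ ≈ -6.1061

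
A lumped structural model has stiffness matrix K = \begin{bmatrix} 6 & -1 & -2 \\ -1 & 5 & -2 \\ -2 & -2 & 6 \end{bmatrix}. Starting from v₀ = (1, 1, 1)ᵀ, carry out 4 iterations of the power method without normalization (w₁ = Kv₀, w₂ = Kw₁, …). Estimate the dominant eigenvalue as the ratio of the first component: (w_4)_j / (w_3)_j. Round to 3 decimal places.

w1 = Kv₀ = (3, 2, 2)
w2 = Kw1 = (12, 3, 2)
w3 = Kw2 = (65, -1, -18)
w4 = Kw3 = (427, -34, -236)
Ratio at component: 427 / 65 = 6.569

6.569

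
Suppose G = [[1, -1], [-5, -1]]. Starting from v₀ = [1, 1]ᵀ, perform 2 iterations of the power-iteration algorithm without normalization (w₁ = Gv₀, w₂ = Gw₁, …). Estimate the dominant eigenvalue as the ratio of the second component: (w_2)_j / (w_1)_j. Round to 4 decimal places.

w1 = Gv₀ = (1·1 + (-1)·1; (-5)·1 + (-1)·1) = (0, -6)
w2 = Gw1 = (1·0 + (-1)·(-6); (-5)·0 + (-1)·(-6)) = (6, 6)
Ratio at component: 6 / -6 = -1.0000

λ ≈ -1.0000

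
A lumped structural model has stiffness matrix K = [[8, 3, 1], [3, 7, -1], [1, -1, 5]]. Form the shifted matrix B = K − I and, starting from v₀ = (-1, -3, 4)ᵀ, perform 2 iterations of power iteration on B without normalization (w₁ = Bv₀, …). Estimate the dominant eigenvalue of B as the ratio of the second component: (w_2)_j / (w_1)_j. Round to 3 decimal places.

B = K − I has rows (7, 3, 1); (3, 6, -1); (1, -1, 4)
w1 = Bv₀ = (-12, -25, 18)
w2 = Bw1 = (-141, -204, 85)
Ratio: -204/-25 = 8.160

μ ≈ 8.160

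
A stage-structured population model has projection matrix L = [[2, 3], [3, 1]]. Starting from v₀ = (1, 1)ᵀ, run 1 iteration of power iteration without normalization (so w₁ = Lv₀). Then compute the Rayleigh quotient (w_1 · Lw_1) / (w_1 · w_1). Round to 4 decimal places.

4.5366

w1 = Lv₀ = (5, 4)
Lw1 = (22, 19)
w1·Lw1 = 5·22 + 4·19 = 186; w1·w1 = 5·5 + 4·4 = 41
λ ≈ 186/41 = 4.5366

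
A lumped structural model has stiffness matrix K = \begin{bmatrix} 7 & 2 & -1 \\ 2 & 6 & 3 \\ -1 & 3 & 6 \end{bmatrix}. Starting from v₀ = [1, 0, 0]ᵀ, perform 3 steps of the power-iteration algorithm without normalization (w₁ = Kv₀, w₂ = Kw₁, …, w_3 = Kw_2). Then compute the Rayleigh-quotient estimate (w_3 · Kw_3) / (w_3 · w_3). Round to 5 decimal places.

λ ≈ 8.36377

w1 = Kv₀ = (7·1 + 2·0 + (-1)·0; 2·1 + 6·0 + 3·0; (-1)·1 + 3·0 + 6·0) = (7, 2, -1)
w2 = Kw1 = (7·7 + 2·2 + (-1)·(-1); 2·7 + 6·2 + 3·(-1); (-1)·7 + 3·2 + 6·(-1)) = (54, 23, -7)
w3 = Kw2 = (431, 225, -27)
Kw3 = (3494, 2131, 82)
w3·Kw3 = 431·3494 + 225·2131 + (-27)·82 = 1983175; w3·w3 = 431·431 + 225·225 + (-27)·(-27) = 237115
λ ≈ 1983175/237115 = 8.36377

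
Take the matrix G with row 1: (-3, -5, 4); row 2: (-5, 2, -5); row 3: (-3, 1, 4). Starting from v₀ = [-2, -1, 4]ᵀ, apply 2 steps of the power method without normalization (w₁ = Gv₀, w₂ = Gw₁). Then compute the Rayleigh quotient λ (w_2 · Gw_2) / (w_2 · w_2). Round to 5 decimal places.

w1 = Gv₀ = ((-3)·(-2) + (-5)·(-1) + 4·4; (-5)·(-2) + 2·(-1) + (-5)·4; (-3)·(-2) + 1·(-1) + 4·4) = (27, -12, 21)
w2 = Gw1 = ((-3)·27 + (-5)·(-12) + 4·21; (-5)·27 + 2·(-12) + (-5)·21; (-3)·27 + 1·(-12) + 4·21) = (63, -264, -9)
Gw2 = (1095, -798, -489)
w2·Gw2 = 63·1095 + (-264)·(-798) + (-9)·(-489) = 284058; w2·w2 = 63·63 + (-264)·(-264) + (-9)·(-9) = 73746
λ ≈ 284058/73746 = 3.85184

λ ≈ 3.85184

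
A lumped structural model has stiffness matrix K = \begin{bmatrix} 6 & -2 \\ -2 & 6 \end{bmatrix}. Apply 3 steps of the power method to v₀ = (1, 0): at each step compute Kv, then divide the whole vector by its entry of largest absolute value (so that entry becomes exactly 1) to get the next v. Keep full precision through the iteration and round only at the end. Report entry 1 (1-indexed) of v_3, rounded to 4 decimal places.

1.0000

Kv0 = (6.00000, -2.00000); divide by 6.00000 → v1 = (1.00000, -0.33333)
Kv1 = (6.66667, -4.00000); divide by 6.66667 → v2 = (1.00000, -0.60000)
Kv2 = (7.20000, -5.60000); divide by 7.20000 → v3 = (1.00000, -0.77778)
Requested entry of v3: 288/288 = 1.0000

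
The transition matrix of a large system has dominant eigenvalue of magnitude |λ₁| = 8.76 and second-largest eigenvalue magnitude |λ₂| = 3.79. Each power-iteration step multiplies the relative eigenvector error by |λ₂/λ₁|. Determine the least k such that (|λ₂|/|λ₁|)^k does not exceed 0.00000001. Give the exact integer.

22

|λ₂/λ₁| = 3.79/8.76 = 0.43265
Need k ≥ ln(0.00000001) / ln(0.43265) = -18.4207 / -0.8378 ≈ 21.986
Smallest integer k satisfying the bound: 22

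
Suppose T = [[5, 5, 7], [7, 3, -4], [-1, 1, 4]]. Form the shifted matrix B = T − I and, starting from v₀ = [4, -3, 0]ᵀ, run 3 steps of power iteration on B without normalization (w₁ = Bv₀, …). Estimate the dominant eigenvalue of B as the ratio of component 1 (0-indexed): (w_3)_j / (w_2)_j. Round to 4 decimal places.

7.7595

B = T − I has rows (4, 5, 7); (7, 2, -4); (-1, 1, 3)
w1 = Bv₀ = (4·4 + 5·(-3) + 7·0; 7·4 + 2·(-3) + (-4)·0; (-1)·4 + 1·(-3) + 3·0) = (1, 22, -7)
w2 = Bw1 = (4·1 + 5·22 + 7·(-7); 7·1 + 2·22 + (-4)·(-7); (-1)·1 + 1·22 + 3·(-7)) = (65, 79, 0)
w3 = Bw2 = (655, 613, 14)
Ratio: 613/79 = 7.7595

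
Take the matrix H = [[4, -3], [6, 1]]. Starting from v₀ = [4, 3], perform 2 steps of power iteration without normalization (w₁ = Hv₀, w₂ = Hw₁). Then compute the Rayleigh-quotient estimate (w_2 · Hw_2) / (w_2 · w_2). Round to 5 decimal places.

w1 = Hv₀ = (7, 27)
w2 = Hw1 = (-53, 69)
Hw2 = (-419, -249)
w2·Hw2 = (-53)·(-419) + 69·(-249) = 5026; w2·w2 = (-53)·(-53) + 69·69 = 7570
λ ≈ 5026/7570 = 0.66394

λ ≈ 0.66394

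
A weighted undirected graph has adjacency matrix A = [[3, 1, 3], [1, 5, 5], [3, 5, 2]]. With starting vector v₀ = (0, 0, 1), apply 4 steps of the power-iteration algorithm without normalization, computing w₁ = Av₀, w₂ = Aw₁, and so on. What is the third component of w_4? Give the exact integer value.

w1 = Av₀ = (3, 5, 2)
w2 = Aw1 = (20, 38, 38)
w3 = Aw2 = (212, 400, 326)
w4 = Aw3 = (2014, 3842, 3288)
The requested component of w4 is 3288.

3288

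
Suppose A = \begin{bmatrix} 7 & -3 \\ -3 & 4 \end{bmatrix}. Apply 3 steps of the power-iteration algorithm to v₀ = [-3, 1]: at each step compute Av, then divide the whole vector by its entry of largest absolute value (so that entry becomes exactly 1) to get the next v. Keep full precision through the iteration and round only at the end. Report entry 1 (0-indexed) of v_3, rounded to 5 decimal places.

-0.61340

Av0 = (-24.000000, 13.000000); divide by -24.000000 → v1 = (1.000000, -0.541667)
Av1 = (8.625000, -5.166667); divide by 8.625000 → v2 = (1.000000, -0.599034)
Av2 = (8.797101, -5.396135); divide by 8.797101 → v3 = (1.000000, -0.613399)
Requested entry of v3: 1117/-1821 = -0.61340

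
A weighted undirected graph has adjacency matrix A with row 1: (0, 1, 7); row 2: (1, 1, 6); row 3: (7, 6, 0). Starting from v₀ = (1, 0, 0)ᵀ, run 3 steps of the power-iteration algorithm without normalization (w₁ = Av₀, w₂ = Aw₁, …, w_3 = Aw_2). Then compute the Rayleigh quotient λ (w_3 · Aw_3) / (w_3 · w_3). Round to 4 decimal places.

λ ≈ 4.3282

w1 = Av₀ = (0·1 + 1·0 + 7·0; 1·1 + 1·0 + 6·0; 7·1 + 6·0 + 0·0) = (0, 1, 7)
w2 = Aw1 = (0·0 + 1·1 + 7·7; 1·0 + 1·1 + 6·7; 7·0 + 6·1 + 0·7) = (50, 43, 6)
w3 = Aw2 = (85, 129, 608)
Aw3 = (4385, 3862, 1369)
w3·Aw3 = 85·4385 + 129·3862 + 608·1369 = 1703275; w3·w3 = 85·85 + 129·129 + 608·608 = 393530
λ ≈ 1703275/393530 = 4.3282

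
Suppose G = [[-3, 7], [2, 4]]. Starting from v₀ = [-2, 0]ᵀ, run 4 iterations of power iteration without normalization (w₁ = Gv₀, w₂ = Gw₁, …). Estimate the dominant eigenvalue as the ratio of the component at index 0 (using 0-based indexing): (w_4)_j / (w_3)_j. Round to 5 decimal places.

w1 = Gv₀ = (6, -4)
w2 = Gw1 = (-46, -4)
w3 = Gw2 = (110, -108)
w4 = Gw3 = (-1086, -212)
Ratio at component: -1086 / 110 = -9.87273

-9.87273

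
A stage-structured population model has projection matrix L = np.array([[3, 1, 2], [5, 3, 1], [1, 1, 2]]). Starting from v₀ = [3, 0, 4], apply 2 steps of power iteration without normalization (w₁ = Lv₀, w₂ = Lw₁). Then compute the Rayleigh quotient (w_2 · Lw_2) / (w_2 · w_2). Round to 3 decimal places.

w1 = Lv₀ = (17, 19, 11)
w2 = Lw1 = (92, 153, 58)
Lw2 = (545, 977, 361)
w2·Lw2 = 92·545 + 153·977 + 58·361 = 220559; w2·w2 = 92·92 + 153·153 + 58·58 = 35237
λ ≈ 220559/35237 = 6.259

λ ≈ 6.259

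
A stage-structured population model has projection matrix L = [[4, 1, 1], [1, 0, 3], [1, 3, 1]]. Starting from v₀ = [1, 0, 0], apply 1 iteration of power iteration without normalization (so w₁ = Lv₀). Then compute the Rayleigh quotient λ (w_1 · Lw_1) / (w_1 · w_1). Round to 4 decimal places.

4.8333

w1 = Lv₀ = (4, 1, 1)
Lw1 = (18, 7, 8)
w1·Lw1 = 4·18 + 1·7 + 1·8 = 87; w1·w1 = 4·4 + 1·1 + 1·1 = 18
λ ≈ 87/18 = 4.8333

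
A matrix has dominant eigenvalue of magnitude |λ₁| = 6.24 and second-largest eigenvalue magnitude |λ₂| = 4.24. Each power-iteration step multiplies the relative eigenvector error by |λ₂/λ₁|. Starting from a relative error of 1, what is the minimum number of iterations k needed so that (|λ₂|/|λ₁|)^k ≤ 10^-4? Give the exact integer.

|λ₂/λ₁| = 4.24/6.24 = 0.67949
Need k ≥ ln(10^-4) / ln(0.67949) = -9.2103 / -0.3864 ≈ 23.835
Smallest integer k satisfying the bound: 24

24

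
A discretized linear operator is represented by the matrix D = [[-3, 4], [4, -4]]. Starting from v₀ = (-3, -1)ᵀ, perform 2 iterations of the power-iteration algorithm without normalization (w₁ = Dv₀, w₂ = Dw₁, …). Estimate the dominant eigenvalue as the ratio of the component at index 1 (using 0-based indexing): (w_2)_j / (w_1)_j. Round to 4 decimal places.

λ ≈ -6.5000

w1 = Dv₀ = ((-3)·(-3) + 4·(-1); 4·(-3) + (-4)·(-1)) = (5, -8)
w2 = Dw1 = ((-3)·5 + 4·(-8); 4·5 + (-4)·(-8)) = (-47, 52)
Ratio at component: 52 / -8 = -6.5000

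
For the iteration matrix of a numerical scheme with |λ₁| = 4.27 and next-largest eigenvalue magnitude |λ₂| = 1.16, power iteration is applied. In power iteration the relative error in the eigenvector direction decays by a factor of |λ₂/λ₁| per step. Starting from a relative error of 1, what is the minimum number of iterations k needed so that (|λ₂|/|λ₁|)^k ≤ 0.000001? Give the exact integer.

|λ₂/λ₁| = 1.16/4.27 = 0.27166
Need k ≥ ln(0.000001) / ln(0.27166) = -13.8155 / -1.3032 ≈ 10.601
Smallest integer k satisfying the bound: 11

11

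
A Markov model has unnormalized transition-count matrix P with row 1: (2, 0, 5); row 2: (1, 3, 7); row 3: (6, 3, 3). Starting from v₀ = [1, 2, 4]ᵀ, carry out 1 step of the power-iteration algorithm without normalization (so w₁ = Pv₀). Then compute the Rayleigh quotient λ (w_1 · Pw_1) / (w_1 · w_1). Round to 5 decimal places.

9.34311

w1 = Pv₀ = (2·1 + 0·2 + 5·4; 1·1 + 3·2 + 7·4; 6·1 + 3·2 + 3·4) = (22, 35, 24)
Pw1 = (164, 295, 309)
w1·Pw1 = 22·164 + 35·295 + 24·309 = 21349; w1·w1 = 22·22 + 35·35 + 24·24 = 2285
λ ≈ 21349/2285 = 9.34311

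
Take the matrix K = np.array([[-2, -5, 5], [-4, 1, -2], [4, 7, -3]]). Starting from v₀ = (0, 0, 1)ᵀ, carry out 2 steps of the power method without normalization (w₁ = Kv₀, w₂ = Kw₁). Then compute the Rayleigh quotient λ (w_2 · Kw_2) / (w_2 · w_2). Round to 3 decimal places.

w1 = Kv₀ = (5, -2, -3)
w2 = Kw1 = (-15, -16, 15)
Kw2 = (185, 14, -217)
w2·Kw2 = (-15)·185 + (-16)·14 + 15·(-217) = -6254; w2·w2 = (-15)·(-15) + (-16)·(-16) + 15·15 = 706
λ ≈ -6254/706 = -8.858

-8.858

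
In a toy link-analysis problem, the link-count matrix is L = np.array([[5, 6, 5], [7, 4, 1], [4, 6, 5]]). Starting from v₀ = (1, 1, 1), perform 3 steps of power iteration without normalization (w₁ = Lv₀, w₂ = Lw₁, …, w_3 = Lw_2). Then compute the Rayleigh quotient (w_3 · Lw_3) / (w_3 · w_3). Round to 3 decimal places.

w1 = Lv₀ = (16, 12, 15)
w2 = Lw1 = (227, 175, 211)
w3 = Lw2 = (3240, 2500, 3013)
Lw3 = (46265, 35693, 43025)
w3·Lw3 = 3240·46265 + 2500·35693 + 3013·43025 = 368765425; w3·w3 = 3240·3240 + 2500·2500 + 3013·3013 = 25825769
λ ≈ 368765425/25825769 = 14.279

λ ≈ 14.279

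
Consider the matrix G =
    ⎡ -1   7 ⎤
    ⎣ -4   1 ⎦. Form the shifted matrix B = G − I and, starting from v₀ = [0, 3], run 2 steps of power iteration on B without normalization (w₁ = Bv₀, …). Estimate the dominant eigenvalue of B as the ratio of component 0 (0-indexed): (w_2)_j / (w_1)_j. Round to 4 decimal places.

μ ≈ -2.0000

B = G − I has rows (-2, 7); (-4, 0)
w1 = Bv₀ = ((-2)·0 + 7·3; (-4)·0 + 0·3) = (21, 0)
w2 = Bw1 = ((-2)·21 + 7·0; (-4)·21 + 0·0) = (-42, -84)
Ratio: -42/21 = -2.0000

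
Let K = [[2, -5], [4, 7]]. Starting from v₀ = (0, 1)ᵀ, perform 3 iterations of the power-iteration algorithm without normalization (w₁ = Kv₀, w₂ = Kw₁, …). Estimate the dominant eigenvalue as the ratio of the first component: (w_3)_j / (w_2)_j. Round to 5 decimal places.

5.22222

w1 = Kv₀ = (2·0 + (-5)·1; 4·0 + 7·1) = (-5, 7)
w2 = Kw1 = (2·(-5) + (-5)·7; 4·(-5) + 7·7) = (-45, 29)
w3 = Kw2 = (-235, 23)
Ratio at component: -235 / -45 = 5.22222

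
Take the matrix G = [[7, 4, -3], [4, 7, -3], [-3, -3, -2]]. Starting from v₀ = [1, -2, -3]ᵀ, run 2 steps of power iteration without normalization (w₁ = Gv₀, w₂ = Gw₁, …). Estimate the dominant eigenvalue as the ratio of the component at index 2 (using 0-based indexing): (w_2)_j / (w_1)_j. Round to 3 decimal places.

w1 = Gv₀ = (7·1 + 4·(-2) + (-3)·(-3); 4·1 + 7·(-2) + (-3)·(-3); (-3)·1 + (-3)·(-2) + (-2)·(-3)) = (8, -1, 9)
w2 = Gw1 = (7·8 + 4·(-1) + (-3)·9; 4·8 + 7·(-1) + (-3)·9; (-3)·8 + (-3)·(-1) + (-2)·9) = (25, -2, -39)
Ratio at component: -39 / 9 = -4.333

λ ≈ -4.333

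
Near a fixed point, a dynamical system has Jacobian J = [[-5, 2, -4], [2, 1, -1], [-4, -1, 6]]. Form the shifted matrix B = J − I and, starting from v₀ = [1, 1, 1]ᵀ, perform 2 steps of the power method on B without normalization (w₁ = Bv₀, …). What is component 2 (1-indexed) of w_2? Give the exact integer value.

-16

B = J − I has rows (-6, 2, -4); (2, 0, -1); (-4, -1, 5)
w1 = Bv₀ = ((-6)·1 + 2·1 + (-4)·1; 2·1 + 0·1 + (-1)·1; (-4)·1 + (-1)·1 + 5·1) = (-8, 1, 0)
w2 = Bw1 = ((-6)·(-8) + 2·1 + (-4)·0; 2·(-8) + 0·1 + (-1)·0; (-4)·(-8) + (-1)·1 + 5·0) = (50, -16, 31)
Requested component of w2: -16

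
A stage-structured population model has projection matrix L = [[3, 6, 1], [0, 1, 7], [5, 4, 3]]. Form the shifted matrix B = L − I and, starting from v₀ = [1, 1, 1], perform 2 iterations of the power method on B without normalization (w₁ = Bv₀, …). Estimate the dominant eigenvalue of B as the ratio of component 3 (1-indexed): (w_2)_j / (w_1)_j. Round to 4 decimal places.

μ ≈ 8.6364

B = L − I has rows (2, 6, 1); (0, 0, 7); (5, 4, 2)
w1 = Bv₀ = (2·1 + 6·1 + 1·1; 0·1 + 0·1 + 7·1; 5·1 + 4·1 + 2·1) = (9, 7, 11)
w2 = Bw1 = (2·9 + 6·7 + 1·11; 0·9 + 0·7 + 7·11; 5·9 + 4·7 + 2·11) = (71, 77, 95)
Ratio: 95/11 = 8.6364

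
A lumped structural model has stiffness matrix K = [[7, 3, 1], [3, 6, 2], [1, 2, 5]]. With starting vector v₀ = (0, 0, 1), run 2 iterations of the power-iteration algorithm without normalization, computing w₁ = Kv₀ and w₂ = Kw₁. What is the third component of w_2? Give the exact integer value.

w1 = Kv₀ = (1, 2, 5)
w2 = Kw1 = (18, 25, 30)
The requested component of w2 is 30.

30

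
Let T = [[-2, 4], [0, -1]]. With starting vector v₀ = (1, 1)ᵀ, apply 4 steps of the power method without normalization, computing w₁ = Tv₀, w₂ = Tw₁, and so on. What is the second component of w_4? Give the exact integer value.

w1 = Tv₀ = ((-2)·1 + 4·1; 0·1 + (-1)·1) = (2, -1)
w2 = Tw1 = ((-2)·2 + 4·(-1); 0·2 + (-1)·(-1)) = (-8, 1)
w3 = Tw2 = (20, -1)
w4 = Tw3 = (-44, 1)
The requested component of w4 is 1.

1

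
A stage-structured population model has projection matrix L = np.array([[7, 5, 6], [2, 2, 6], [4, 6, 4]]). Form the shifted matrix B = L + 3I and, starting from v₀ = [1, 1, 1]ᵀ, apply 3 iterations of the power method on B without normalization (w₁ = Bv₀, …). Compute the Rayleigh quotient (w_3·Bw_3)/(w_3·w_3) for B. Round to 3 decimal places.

B = L + 3I has rows (10, 5, 6); (2, 5, 6); (4, 6, 7)
w1 = Bv₀ = (21, 13, 17)
w2 = Bw1 = (377, 209, 281)
w3 = Bw2 = (6501, 3485, 4729)
Bw3 = (110809, 58801, 80017)
w3·Bw3 = 1303691187; w3·w3 = 76771667; μ ≈ 1303691187/76771667 = 16.981

μ ≈ 16.981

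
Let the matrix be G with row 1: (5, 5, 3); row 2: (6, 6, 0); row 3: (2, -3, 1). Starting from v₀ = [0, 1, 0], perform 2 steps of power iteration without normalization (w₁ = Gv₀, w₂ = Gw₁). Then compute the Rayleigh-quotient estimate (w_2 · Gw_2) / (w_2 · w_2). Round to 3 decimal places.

w1 = Gv₀ = (5·0 + 5·1 + 3·0; 6·0 + 6·1 + 0·0; 2·0 + (-3)·1 + 1·0) = (5, 6, -3)
w2 = Gw1 = (5·5 + 5·6 + 3·(-3); 6·5 + 6·6 + 0·(-3); 2·5 + (-3)·6 + 1·(-3)) = (46, 66, -11)
Gw2 = (527, 672, -117)
w2·Gw2 = 46·527 + 66·672 + (-11)·(-117) = 69881; w2·w2 = 46·46 + 66·66 + (-11)·(-11) = 6593
λ ≈ 69881/6593 = 10.599

10.599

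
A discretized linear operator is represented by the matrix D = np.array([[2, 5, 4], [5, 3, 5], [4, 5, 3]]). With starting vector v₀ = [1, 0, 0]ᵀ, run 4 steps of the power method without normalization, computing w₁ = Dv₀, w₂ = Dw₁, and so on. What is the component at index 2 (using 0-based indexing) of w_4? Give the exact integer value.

w1 = Dv₀ = (2·1 + 5·0 + 4·0; 5·1 + 3·0 + 5·0; 4·1 + 5·0 + 3·0) = (2, 5, 4)
w2 = Dw1 = (2·2 + 5·5 + 4·4; 5·2 + 3·5 + 5·4; 4·2 + 5·5 + 3·4) = (45, 45, 45)
w3 = Dw2 = (495, 585, 540)
w4 = Dw3 = (6075, 6930, 6525)
The requested component of w4 is 6525.

6525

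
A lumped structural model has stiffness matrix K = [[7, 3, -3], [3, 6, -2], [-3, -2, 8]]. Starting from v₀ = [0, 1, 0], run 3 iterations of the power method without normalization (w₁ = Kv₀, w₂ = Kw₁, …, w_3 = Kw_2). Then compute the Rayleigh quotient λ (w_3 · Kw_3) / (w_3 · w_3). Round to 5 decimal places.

12.38703

w1 = Kv₀ = (3, 6, -2)
w2 = Kw1 = (45, 49, -37)
w3 = Kw2 = (573, 503, -529)
Kw3 = (7107, 5795, -6957)
w3·Kw3 = 573·7107 + 503·5795 + (-529)·(-6957) = 10667449; w3·w3 = 573·573 + 503·503 + (-529)·(-529) = 861179
λ ≈ 10667449/861179 = 12.38703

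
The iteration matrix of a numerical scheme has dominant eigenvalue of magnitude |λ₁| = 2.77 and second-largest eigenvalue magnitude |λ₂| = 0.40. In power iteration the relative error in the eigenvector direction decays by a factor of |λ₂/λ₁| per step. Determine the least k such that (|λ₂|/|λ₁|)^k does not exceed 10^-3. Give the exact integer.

|λ₂/λ₁| = 0.40/2.77 = 0.14440
Need k ≥ ln(10^-3) / ln(0.14440) = -6.9078 / -1.9351 ≈ 3.570
Smallest integer k satisfying the bound: 4

4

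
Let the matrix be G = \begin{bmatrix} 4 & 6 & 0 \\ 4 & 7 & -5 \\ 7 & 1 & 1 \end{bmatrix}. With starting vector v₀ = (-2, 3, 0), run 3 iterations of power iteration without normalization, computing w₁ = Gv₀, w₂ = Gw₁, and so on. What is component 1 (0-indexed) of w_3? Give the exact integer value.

1414

w1 = Gv₀ = (10, 13, -11)
w2 = Gw1 = (118, 186, 72)
w3 = Gw2 = (1588, 1414, 1084)
The requested component of w3 is 1414.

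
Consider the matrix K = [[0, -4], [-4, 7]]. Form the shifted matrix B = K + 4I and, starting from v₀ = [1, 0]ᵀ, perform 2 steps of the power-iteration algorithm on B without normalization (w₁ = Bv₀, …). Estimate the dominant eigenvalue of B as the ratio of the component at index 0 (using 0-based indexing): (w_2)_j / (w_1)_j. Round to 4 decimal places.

μ ≈ 8.0000

B = K + 4I has rows (4, -4); (-4, 11)
w1 = Bv₀ = (4, -4)
w2 = Bw1 = (32, -60)
Ratio: 32/4 = 8.0000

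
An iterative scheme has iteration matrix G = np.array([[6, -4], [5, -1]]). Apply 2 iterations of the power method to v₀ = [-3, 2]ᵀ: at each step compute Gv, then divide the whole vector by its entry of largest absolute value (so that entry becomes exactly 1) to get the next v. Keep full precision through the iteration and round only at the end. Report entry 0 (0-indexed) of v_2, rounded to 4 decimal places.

0.7788

Gv0 = (-26.00000, -17.00000); divide by -26.00000 → v1 = (1.00000, 0.65385)
Gv1 = (3.38462, 4.34615); divide by 4.34615 → v2 = (0.77876, 1.00000)
Requested entry of v2: -88/-113 = 0.7788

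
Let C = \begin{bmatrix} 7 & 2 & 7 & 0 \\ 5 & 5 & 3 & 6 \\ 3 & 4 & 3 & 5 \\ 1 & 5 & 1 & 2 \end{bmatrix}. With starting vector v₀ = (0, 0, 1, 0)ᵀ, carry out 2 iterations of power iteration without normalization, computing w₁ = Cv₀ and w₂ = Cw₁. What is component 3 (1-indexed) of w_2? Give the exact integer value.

w1 = Cv₀ = (7·0 + 2·0 + 7·1 + 0·0; 5·0 + 5·0 + 3·1 + 6·0; 3·0 + 4·0 + 3·1 + 5·0; 1·0 + 5·0 + 1·1 + 2·0) = (7, 3, 3, 1)
w2 = Cw1 = (7·7 + 2·3 + 7·3 + 0·1; 5·7 + 5·3 + 3·3 + 6·1; 3·7 + 4·3 + 3·3 + 5·1; 1·7 + 5·3 + 1·3 + 2·1) = (76, 65, 47, 27)
The requested component of w2 is 47.

47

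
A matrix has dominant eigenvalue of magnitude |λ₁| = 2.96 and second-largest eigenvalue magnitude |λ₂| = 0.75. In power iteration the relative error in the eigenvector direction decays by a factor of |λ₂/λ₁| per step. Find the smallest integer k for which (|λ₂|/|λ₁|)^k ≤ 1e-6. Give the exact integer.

|λ₂/λ₁| = 0.75/2.96 = 0.25338
Need k ≥ ln(1e-6) / ln(0.25338) = -13.8155 / -1.3729 ≈ 10.063
Smallest integer k satisfying the bound: 11

11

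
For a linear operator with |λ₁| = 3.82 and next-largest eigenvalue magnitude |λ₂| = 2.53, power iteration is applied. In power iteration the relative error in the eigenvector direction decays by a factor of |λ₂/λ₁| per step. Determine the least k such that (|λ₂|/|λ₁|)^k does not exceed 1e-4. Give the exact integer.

23

|λ₂/λ₁| = 2.53/3.82 = 0.66230
Need k ≥ ln(1e-4) / ln(0.66230) = -9.2103 / -0.4120 ≈ 22.354
Smallest integer k satisfying the bound: 23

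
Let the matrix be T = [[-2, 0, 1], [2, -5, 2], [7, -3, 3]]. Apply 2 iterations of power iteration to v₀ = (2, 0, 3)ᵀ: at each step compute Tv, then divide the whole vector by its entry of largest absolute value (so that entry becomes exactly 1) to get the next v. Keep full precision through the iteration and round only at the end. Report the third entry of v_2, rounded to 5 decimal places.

1.00000

Tv0 = (-1.000000, 10.000000, 23.000000); divide by 23.000000 → v1 = (-0.043478, 0.434783, 1.000000)
Tv1 = (1.086957, -0.260870, 1.391304); divide by 1.391304 → v2 = (0.781250, -0.187500, 1.000000)
Requested entry of v2: 32/32 = 1.00000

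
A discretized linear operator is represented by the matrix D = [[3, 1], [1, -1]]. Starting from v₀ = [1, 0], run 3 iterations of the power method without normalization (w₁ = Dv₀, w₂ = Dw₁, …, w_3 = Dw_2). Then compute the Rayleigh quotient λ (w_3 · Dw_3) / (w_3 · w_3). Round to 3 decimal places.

λ ≈ 3.235

w1 = Dv₀ = (3, 1)
w2 = Dw1 = (10, 2)
w3 = Dw2 = (32, 8)
Dw3 = (104, 24)
w3·Dw3 = 32·104 + 8·24 = 3520; w3·w3 = 32·32 + 8·8 = 1088
λ ≈ 3520/1088 = 3.235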